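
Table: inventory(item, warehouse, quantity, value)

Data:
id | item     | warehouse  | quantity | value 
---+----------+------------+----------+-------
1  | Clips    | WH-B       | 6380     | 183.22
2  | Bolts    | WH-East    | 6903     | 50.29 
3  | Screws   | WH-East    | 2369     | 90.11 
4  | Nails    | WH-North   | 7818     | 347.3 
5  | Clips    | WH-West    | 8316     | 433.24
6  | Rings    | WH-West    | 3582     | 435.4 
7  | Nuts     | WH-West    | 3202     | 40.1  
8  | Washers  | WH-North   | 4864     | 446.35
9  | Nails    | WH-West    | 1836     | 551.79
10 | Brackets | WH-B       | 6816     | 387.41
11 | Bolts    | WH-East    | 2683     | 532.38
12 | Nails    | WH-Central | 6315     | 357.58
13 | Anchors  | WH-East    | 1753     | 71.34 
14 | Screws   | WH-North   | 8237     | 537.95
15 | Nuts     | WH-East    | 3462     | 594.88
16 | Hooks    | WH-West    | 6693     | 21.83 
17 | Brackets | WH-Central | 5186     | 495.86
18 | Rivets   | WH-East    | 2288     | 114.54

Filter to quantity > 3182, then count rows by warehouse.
SELECT warehouse, COUNT(*)
FROM inventory
WHERE quantity > 3182
GROUP BY warehouse

Note: WHERE filters rows before grouping.

Result:
  WH-B: 2
  WH-Central: 2
  WH-East: 2
  WH-North: 3
  WH-West: 4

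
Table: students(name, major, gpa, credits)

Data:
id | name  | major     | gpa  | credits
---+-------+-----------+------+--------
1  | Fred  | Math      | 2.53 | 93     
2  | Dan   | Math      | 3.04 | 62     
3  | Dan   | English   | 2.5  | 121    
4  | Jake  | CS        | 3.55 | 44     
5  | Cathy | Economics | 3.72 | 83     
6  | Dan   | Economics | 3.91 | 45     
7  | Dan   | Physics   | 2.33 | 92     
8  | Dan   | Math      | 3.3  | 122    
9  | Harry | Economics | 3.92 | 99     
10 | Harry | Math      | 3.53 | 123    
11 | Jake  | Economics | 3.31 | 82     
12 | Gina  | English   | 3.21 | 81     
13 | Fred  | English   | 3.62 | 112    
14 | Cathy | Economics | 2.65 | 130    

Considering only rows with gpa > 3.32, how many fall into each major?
SELECT major, COUNT(*)
FROM students
WHERE gpa > 3.32
GROUP BY major

Note: WHERE filters rows before grouping.

Result:
  CS: 1
  Economics: 3
  English: 1
  Math: 1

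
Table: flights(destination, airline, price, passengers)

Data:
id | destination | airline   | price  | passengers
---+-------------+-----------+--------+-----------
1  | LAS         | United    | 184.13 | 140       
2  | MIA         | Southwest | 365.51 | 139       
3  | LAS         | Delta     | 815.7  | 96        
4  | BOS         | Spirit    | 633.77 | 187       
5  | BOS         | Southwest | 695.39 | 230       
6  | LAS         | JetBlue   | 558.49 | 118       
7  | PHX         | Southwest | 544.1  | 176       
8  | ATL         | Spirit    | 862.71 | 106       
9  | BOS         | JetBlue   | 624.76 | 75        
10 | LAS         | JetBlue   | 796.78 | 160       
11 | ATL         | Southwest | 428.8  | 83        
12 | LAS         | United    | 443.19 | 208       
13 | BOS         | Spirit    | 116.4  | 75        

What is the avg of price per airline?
SELECT airline, AVG(price) as result
FROM flights
GROUP BY airline

Result:
  Delta: 815.70
  JetBlue: 660.01
  Southwest: 508.45
  Spirit: 537.63
  United: 313.66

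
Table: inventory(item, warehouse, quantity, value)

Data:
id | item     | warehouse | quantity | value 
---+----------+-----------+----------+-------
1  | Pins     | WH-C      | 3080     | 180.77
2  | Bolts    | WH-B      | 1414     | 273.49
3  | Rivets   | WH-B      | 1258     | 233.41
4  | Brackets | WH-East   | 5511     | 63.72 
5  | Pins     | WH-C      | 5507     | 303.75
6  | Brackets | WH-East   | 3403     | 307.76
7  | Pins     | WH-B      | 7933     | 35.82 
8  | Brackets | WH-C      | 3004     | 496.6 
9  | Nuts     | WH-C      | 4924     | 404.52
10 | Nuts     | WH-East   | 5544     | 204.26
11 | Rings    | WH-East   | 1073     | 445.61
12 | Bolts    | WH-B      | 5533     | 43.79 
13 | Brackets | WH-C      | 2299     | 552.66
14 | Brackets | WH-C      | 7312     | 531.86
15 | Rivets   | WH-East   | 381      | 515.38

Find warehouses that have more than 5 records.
SELECT warehouse, COUNT(*) as cnt
FROM inventory
GROUP BY warehouse
HAVING COUNT(*) > 5

Result:
  WH-C: 6

Note: HAVING filters groups after aggregation, WHERE filters rows before.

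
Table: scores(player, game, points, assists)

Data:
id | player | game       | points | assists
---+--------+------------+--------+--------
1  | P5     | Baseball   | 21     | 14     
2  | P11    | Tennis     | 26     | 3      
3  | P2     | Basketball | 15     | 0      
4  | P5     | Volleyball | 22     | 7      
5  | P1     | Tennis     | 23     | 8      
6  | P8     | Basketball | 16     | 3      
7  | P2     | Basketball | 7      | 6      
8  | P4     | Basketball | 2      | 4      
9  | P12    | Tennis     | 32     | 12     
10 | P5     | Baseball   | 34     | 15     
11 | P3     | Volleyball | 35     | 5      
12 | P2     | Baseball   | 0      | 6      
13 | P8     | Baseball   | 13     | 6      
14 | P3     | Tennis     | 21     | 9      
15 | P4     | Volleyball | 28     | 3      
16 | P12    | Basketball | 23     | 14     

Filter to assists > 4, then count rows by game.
SELECT game, COUNT(*)
FROM scores
WHERE assists > 4
GROUP BY game

Note: WHERE filters rows before grouping.

Result:
  Baseball: 4
  Basketball: 2
  Tennis: 3
  Volleyball: 2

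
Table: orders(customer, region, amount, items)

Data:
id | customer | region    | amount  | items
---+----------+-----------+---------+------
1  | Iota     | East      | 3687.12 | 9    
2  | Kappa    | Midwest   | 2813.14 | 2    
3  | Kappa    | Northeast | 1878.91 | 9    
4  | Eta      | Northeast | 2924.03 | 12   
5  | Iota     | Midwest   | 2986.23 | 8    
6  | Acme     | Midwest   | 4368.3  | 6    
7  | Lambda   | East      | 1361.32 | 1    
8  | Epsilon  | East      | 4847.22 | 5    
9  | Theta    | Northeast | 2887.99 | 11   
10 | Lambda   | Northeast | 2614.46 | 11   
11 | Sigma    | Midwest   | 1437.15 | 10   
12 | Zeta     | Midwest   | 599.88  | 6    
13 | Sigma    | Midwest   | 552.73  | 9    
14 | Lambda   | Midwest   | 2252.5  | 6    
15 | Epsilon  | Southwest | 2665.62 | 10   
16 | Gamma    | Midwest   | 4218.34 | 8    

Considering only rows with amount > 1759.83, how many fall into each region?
SELECT region, COUNT(*)
FROM orders
WHERE amount > 1759.83
GROUP BY region

Note: WHERE filters rows before grouping.

Result:
  East: 2
  Midwest: 5
  Northeast: 4
  Southwest: 1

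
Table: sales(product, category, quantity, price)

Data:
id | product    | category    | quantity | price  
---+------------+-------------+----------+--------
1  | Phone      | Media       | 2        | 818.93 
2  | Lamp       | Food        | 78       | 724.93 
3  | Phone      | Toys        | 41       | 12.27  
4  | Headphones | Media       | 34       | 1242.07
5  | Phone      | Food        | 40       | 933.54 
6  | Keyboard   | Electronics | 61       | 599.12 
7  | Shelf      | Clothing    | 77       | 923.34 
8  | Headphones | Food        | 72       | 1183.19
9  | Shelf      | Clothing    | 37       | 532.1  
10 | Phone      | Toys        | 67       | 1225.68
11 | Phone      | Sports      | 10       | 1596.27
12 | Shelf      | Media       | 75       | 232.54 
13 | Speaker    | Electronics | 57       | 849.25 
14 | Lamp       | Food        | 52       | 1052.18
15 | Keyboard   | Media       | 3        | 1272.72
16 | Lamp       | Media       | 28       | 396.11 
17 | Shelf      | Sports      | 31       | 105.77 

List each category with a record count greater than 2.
SELECT category, COUNT(*) as cnt
FROM sales
GROUP BY category
HAVING COUNT(*) > 2

Result:
  Food: 4
  Media: 5

Note: HAVING filters groups after aggregation, WHERE filters rows before.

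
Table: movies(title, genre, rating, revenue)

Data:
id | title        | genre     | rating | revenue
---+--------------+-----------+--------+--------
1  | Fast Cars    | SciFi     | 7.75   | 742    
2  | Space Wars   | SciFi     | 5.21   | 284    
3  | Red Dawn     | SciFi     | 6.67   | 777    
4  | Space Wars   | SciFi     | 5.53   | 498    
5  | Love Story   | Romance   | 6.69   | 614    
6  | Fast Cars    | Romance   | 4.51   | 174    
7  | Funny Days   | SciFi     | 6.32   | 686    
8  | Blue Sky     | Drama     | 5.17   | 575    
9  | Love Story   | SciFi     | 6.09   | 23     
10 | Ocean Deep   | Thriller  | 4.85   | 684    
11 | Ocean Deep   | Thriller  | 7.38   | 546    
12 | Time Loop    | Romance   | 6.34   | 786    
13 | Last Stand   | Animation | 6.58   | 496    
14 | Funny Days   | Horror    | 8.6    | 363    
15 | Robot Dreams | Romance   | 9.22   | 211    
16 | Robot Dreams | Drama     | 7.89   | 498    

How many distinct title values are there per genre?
SELECT genre, COUNT(DISTINCT title)
FROM movies
GROUP BY genre

Result:
  Animation: 1 distinct
  Drama: 2 distinct
  Horror: 1 distinct
  Romance: 4 distinct
  SciFi: 5 distinct
  Thriller: 1 distinct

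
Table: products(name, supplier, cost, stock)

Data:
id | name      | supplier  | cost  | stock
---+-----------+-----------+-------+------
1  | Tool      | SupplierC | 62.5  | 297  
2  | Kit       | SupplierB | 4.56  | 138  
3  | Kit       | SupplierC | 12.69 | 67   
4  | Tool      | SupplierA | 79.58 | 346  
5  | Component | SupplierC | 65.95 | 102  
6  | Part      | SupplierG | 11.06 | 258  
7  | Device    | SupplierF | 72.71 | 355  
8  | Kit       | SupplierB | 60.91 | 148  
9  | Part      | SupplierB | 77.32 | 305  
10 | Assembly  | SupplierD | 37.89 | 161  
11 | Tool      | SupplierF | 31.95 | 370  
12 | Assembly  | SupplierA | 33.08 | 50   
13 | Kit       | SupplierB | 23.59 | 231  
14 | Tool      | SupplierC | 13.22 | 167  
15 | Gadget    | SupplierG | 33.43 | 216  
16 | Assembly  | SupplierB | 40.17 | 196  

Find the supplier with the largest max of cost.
SELECT supplier, MAX(cost) as val
FROM products
GROUP BY supplier
ORDER BY val DESC
LIMIT 1

Result: SupplierA with max(cost) = 79.58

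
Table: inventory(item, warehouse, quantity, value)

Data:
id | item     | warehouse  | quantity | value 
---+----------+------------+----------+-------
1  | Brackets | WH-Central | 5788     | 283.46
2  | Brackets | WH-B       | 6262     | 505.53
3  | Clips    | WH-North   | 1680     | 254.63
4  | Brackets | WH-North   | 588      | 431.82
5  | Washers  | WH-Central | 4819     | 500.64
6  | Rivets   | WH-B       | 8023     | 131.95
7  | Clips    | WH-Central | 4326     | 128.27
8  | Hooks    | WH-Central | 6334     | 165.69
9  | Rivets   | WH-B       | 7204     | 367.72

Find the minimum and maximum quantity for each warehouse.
SELECT warehouse, MIN(quantity), MAX(quantity)
FROM inventory
GROUP BY warehouse

Result:
  WH-B: min=6262, max=8023
  WH-Central: min=4326, max=6334
  WH-North: min=588, max=1680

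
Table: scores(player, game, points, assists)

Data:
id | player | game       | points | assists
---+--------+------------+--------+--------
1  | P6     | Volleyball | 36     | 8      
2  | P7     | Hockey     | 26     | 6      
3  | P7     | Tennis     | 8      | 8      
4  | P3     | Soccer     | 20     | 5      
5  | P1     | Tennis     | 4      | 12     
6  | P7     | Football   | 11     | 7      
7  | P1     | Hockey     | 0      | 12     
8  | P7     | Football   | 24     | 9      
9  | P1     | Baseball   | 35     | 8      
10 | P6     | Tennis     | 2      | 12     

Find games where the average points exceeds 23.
SELECT game, AVG(points)
FROM scores
GROUP BY game
HAVING AVG(points) > 23

Result:
  Baseball: avg=35.00
  Volleyball: avg=36.00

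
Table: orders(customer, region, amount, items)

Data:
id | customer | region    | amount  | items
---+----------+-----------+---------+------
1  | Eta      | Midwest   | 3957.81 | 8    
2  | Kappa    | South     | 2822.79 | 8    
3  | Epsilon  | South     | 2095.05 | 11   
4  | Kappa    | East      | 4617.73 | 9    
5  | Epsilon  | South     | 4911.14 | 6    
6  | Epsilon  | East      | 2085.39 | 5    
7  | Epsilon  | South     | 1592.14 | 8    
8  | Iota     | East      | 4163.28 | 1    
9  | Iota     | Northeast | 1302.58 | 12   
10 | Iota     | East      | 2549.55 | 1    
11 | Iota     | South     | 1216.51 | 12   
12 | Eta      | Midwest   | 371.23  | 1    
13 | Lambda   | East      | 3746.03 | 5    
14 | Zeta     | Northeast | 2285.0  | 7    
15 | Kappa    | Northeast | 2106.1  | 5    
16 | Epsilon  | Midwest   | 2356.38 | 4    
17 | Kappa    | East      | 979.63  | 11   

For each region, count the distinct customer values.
SELECT region, COUNT(DISTINCT customer)
FROM orders
GROUP BY region

Result:
  East: 4 distinct
  Midwest: 2 distinct
  Northeast: 3 distinct
  South: 3 distinct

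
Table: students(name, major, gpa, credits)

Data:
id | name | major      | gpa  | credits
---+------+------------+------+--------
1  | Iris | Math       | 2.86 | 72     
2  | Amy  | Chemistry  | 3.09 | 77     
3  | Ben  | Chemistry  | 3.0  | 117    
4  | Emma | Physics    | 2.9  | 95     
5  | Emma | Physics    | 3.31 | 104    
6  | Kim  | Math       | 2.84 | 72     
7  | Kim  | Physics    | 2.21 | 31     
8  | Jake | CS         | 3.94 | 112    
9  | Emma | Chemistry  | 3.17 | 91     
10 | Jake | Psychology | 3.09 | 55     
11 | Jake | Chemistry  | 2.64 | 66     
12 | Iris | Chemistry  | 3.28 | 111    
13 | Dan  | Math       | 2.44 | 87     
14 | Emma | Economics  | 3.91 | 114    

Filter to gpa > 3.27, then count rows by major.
SELECT major, COUNT(*)
FROM students
WHERE gpa > 3.27
GROUP BY major

Note: WHERE filters rows before grouping.

Result:
  CS: 1
  Chemistry: 1
  Economics: 1
  Physics: 1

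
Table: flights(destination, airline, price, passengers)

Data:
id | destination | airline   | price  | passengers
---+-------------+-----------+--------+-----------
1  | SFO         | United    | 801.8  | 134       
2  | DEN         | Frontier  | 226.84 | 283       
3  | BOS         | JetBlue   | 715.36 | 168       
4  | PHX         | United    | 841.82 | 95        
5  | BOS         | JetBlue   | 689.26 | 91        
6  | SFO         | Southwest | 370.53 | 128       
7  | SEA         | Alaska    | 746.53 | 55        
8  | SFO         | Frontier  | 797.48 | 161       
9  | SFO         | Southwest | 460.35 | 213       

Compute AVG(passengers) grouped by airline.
SELECT airline, AVG(passengers) as result
FROM flights
GROUP BY airline

Result:
  Alaska: 55.00
  Frontier: 222.00
  JetBlue: 129.50
  Southwest: 170.50
  United: 114.50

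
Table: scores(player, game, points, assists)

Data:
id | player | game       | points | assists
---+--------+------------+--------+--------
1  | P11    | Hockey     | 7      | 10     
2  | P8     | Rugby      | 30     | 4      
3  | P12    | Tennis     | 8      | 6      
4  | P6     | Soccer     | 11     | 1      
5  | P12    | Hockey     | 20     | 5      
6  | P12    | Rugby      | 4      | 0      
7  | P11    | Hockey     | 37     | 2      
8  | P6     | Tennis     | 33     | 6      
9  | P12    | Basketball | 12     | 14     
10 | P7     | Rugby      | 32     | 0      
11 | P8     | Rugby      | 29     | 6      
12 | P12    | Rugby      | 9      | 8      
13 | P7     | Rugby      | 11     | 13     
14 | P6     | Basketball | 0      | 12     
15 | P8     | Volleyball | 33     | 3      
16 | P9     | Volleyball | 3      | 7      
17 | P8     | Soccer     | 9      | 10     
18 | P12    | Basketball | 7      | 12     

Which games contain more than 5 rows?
SELECT game, COUNT(*) as cnt
FROM scores
GROUP BY game
HAVING COUNT(*) > 5

Result:
  Rugby: 6

Note: HAVING filters groups after aggregation, WHERE filters rows before.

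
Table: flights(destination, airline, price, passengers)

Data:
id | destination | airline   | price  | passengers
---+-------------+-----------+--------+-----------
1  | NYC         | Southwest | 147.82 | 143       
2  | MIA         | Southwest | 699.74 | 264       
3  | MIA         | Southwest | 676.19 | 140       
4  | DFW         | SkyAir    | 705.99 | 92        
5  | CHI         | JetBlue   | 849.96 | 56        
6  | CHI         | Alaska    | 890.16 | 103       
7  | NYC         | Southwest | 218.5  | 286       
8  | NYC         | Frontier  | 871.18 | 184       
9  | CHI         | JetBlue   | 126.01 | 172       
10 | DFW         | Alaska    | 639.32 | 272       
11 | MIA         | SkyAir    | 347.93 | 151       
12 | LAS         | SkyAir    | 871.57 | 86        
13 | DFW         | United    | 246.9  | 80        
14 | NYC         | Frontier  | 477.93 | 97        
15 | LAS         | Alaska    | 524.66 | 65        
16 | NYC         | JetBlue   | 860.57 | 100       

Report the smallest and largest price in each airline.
SELECT airline, MIN(price), MAX(price)
FROM flights
GROUP BY airline

Result:
  Alaska: min=524.66, max=890.16
  Frontier: min=477.93, max=871.18
  JetBlue: min=126.01, max=860.57
  SkyAir: min=347.93, max=871.57
  Southwest: min=147.82, max=699.74
  United: min=246.90, max=246.90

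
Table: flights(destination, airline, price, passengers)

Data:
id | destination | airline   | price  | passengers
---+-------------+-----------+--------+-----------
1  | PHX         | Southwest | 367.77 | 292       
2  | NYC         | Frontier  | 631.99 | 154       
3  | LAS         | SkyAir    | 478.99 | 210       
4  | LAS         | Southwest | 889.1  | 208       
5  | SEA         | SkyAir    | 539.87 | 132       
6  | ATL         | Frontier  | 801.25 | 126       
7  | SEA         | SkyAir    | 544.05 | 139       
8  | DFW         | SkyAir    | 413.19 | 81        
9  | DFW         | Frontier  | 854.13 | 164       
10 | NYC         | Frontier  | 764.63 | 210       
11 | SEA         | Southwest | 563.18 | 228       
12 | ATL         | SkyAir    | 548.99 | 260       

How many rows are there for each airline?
SELECT airline, COUNT(*) as count
FROM flights
GROUP BY airline

Result:
  Frontier: 4
  SkyAir: 5
  Southwest: 3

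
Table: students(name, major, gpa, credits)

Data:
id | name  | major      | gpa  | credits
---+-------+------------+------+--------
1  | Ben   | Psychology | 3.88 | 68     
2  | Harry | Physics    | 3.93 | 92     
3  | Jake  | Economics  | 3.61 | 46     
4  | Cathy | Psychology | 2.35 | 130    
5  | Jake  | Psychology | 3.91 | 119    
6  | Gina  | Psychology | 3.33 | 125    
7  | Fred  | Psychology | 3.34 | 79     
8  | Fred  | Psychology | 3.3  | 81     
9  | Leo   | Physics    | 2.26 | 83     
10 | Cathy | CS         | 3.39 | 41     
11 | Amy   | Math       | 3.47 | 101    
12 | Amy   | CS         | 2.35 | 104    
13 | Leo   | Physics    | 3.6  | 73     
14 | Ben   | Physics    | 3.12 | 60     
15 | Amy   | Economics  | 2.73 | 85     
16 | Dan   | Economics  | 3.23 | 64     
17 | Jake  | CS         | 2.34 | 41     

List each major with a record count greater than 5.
SELECT major, COUNT(*) as cnt
FROM students
GROUP BY major
HAVING COUNT(*) > 5

Result:
  Psychology: 6

Note: HAVING filters groups after aggregation, WHERE filters rows before.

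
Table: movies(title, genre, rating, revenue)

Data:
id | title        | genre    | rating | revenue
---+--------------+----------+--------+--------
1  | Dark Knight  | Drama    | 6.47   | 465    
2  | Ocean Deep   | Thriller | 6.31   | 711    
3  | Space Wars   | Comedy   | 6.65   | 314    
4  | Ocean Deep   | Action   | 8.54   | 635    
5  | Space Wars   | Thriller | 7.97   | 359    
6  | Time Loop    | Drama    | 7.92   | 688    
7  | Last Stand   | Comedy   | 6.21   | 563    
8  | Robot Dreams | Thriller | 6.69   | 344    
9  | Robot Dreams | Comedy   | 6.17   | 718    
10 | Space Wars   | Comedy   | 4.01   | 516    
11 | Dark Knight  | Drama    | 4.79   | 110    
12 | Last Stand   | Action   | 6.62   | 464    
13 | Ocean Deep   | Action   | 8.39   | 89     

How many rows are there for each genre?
SELECT genre, COUNT(*) as count
FROM movies
GROUP BY genre

Result:
  Action: 3
  Comedy: 4
  Drama: 3
  Thriller: 3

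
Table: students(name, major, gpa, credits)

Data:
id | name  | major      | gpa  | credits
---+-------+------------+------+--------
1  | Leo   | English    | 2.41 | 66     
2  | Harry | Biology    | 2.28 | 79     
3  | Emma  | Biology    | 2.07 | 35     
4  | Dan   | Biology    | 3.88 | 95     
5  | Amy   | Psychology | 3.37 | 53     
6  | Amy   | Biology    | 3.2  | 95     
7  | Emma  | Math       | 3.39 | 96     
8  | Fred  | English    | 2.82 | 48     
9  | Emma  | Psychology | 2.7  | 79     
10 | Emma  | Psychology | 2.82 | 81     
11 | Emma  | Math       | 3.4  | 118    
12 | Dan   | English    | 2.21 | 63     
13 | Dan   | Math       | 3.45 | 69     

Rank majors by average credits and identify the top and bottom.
SELECT major, AVG(credits)
FROM students
GROUP BY major
ORDER BY AVG(credits)

All groups:
  English: 59.00
  Psychology: 71.00
  Biology: 76.00
  Math: 94.33

Highest: Math (94.33)
Lowest: English (59.00)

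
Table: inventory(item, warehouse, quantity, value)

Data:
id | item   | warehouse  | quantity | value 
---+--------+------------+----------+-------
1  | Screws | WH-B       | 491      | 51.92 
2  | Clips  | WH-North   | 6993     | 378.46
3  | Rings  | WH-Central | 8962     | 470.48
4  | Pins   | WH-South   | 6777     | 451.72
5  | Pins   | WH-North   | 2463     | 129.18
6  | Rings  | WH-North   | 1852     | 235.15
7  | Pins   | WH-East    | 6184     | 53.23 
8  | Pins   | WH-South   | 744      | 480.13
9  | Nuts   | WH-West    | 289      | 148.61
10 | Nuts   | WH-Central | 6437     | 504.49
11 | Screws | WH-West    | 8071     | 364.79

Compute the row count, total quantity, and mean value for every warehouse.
SELECT warehouse,
       COUNT(*) as cnt,
       SUM(quantity) as total_quantity,
       AVG(value) as avg_value
FROM inventory
GROUP BY warehouse

Result:
  WH-B: 1 records, 491 total quantity, 51.92 avg value
  WH-Central: 2 records, 15399 total quantity, 487.49 avg value
  WH-East: 1 records, 6184 total quantity, 53.23 avg value
  WH-North: 3 records, 11308 total quantity, 247.60 avg value
  WH-South: 2 records, 7521 total quantity, 465.93 avg value
  WH-West: 2 records, 8360 total quantity, 256.70 avg value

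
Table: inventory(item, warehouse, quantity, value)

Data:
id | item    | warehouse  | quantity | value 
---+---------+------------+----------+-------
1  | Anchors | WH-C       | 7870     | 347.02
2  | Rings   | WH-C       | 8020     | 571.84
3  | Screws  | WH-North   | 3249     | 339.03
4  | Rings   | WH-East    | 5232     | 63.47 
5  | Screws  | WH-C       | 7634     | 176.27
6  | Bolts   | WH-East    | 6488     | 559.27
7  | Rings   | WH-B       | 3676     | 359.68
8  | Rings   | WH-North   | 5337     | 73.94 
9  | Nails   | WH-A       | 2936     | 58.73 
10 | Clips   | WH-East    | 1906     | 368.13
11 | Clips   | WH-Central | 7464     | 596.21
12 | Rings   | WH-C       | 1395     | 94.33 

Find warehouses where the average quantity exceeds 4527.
SELECT warehouse, AVG(quantity)
FROM inventory
GROUP BY warehouse
HAVING AVG(quantity) > 4527

Result:
  WH-C: avg=6229.75
  WH-Central: avg=7464.00
  WH-East: avg=4542.00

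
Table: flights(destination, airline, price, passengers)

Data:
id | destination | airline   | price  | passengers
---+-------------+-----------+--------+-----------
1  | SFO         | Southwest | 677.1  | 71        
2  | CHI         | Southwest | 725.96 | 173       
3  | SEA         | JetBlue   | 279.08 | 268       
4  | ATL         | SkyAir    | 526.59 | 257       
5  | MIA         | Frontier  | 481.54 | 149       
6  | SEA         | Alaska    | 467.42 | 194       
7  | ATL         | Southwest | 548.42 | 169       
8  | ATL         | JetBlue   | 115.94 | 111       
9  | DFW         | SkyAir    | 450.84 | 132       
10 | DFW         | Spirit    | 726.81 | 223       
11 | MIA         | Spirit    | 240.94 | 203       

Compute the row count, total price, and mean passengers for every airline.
SELECT airline,
       COUNT(*) as cnt,
       SUM(price) as total_price,
       AVG(passengers) as avg_passengers
FROM flights
GROUP BY airline

Result:
  Alaska: 1 records, 467.42 total price, 194.00 avg passengers
  Frontier: 1 records, 481.54 total price, 149.00 avg passengers
  JetBlue: 2 records, 395.02 total price, 189.50 avg passengers
  SkyAir: 2 records, 977.43 total price, 194.50 avg passengers
  Southwest: 3 records, 1951.48 total price, 137.67 avg passengers
  Spirit: 2 records, 967.75 total price, 213.00 avg passengers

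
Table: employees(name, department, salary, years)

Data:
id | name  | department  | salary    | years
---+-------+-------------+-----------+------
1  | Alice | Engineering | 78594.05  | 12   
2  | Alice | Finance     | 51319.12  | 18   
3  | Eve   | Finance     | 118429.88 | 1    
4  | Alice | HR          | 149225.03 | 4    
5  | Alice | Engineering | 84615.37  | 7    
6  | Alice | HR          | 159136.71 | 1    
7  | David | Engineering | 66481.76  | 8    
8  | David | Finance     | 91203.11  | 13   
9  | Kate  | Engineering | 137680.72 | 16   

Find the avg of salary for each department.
SELECT department, AVG(salary) as result
FROM employees
GROUP BY department

Result:
  Engineering: 91842.98
  Finance: 86984.04
  HR: 154180.87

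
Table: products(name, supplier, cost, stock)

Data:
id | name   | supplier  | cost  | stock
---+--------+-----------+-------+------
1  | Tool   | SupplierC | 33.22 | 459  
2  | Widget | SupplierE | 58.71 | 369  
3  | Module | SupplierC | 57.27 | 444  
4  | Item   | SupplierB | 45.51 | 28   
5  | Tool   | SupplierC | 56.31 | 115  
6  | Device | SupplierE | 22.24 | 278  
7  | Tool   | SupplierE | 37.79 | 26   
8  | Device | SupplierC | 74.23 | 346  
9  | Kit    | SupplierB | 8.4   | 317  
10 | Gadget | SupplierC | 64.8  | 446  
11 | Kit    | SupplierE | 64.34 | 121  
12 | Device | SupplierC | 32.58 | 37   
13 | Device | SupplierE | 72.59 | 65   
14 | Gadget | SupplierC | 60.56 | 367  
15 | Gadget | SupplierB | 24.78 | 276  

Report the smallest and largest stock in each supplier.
SELECT supplier, MIN(stock), MAX(stock)
FROM products
GROUP BY supplier

Result:
  SupplierB: min=28, max=317
  SupplierC: min=37, max=459
  SupplierE: min=26, max=369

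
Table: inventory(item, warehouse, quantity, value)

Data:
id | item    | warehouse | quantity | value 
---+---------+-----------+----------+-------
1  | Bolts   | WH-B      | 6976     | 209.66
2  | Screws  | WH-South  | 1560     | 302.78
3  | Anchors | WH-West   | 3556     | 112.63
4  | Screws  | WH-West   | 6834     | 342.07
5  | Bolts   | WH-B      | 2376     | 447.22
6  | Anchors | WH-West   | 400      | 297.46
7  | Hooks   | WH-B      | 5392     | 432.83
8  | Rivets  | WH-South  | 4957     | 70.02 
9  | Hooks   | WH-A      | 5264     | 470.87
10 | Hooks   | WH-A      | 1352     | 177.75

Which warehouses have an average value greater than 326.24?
SELECT warehouse, AVG(value)
FROM inventory
GROUP BY warehouse
HAVING AVG(value) > 326.24

Result:
  WH-B: avg=363.24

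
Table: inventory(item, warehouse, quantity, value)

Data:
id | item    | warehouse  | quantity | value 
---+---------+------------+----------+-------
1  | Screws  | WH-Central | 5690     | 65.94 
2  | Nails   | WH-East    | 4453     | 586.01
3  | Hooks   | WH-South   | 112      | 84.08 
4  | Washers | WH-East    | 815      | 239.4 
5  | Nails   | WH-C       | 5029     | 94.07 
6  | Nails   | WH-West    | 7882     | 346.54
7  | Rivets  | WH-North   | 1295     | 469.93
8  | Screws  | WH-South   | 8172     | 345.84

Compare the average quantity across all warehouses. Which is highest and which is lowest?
SELECT warehouse, AVG(quantity)
FROM inventory
GROUP BY warehouse
ORDER BY AVG(quantity)

All groups:
  WH-North: 1295.00
  WH-East: 2634.00
  WH-South: 4142.00
  WH-C: 5029.00
  WH-Central: 5690.00
  WH-West: 7882.00

Highest: WH-West (7882.00)
Lowest: WH-North (1295.00)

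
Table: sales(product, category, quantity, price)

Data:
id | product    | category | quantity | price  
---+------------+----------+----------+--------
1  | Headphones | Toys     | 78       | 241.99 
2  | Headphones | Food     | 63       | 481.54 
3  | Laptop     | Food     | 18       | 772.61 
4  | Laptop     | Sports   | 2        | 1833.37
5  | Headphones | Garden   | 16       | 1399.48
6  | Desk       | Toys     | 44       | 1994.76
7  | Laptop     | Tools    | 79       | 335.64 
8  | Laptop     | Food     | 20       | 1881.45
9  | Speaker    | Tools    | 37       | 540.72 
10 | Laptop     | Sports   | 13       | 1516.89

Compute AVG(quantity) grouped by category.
SELECT category, AVG(quantity) as result
FROM sales
GROUP BY category

Result:
  Food: 33.67
  Garden: 16.00
  Sports: 7.50
  Tools: 58.00
  Toys: 61.00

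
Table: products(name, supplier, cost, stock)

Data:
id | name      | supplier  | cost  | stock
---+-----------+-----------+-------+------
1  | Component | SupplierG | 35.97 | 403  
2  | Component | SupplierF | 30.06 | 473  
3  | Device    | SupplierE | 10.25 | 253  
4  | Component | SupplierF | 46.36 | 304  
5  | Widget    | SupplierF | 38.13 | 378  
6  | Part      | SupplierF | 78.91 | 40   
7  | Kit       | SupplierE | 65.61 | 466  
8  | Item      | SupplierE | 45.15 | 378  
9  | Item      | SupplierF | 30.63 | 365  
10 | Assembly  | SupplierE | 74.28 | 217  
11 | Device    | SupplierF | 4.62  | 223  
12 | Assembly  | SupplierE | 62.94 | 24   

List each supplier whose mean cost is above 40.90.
SELECT supplier, AVG(cost)
FROM products
GROUP BY supplier
HAVING AVG(cost) > 40.90

Result:
  SupplierE: avg=51.65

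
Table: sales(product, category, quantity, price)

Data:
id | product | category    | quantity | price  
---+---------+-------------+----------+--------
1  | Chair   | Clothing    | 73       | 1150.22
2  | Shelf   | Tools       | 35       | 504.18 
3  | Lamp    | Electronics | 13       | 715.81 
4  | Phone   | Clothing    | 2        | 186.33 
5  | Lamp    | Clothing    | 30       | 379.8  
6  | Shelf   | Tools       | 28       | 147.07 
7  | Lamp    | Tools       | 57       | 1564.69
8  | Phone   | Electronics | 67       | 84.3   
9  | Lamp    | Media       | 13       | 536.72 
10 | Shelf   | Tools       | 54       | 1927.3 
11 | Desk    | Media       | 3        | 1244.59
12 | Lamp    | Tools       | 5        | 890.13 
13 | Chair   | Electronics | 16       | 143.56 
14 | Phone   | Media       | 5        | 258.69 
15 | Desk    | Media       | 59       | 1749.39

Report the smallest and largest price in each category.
SELECT category, MIN(price), MAX(price)
FROM sales
GROUP BY category

Result:
  Clothing: min=186.33, max=1150.22
  Electronics: min=84.30, max=715.81
  Media: min=258.69, max=1749.39
  Tools: min=147.07, max=1927.30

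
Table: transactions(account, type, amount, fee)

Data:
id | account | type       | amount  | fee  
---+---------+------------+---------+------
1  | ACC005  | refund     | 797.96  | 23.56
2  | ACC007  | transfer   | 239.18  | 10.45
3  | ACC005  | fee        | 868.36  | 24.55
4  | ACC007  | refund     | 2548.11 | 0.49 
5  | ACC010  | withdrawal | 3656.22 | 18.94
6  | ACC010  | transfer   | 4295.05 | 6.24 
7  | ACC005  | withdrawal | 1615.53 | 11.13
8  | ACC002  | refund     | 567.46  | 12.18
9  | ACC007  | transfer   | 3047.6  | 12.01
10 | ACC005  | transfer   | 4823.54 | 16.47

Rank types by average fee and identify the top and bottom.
SELECT type, AVG(fee)
FROM transactions
GROUP BY type
ORDER BY AVG(fee)

All groups:
  transfer: 11.29
  refund: 12.08
  withdrawal: 15.04
  fee: 24.55

Highest: fee (24.55)
Lowest: transfer (11.29)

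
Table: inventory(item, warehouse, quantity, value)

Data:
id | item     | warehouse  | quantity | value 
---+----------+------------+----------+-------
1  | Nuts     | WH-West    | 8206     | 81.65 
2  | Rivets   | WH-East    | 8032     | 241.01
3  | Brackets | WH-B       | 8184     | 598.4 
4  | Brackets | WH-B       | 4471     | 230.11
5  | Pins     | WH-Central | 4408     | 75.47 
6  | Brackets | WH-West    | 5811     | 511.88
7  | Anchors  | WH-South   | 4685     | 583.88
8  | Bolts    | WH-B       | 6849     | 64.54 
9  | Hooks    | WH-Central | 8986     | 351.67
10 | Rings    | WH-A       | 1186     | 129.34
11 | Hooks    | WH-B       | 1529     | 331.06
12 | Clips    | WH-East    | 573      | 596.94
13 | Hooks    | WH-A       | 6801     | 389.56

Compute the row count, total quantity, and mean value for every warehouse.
SELECT warehouse,
       COUNT(*) as cnt,
       SUM(quantity) as total_quantity,
       AVG(value) as avg_value
FROM inventory
GROUP BY warehouse

Result:
  WH-A: 2 records, 7987 total quantity, 259.45 avg value
  WH-B: 4 records, 21033 total quantity, 306.03 avg value
  WH-Central: 2 records, 13394 total quantity, 213.57 avg value
  WH-East: 2 records, 8605 total quantity, 418.98 avg value
  WH-South: 1 records, 4685 total quantity, 583.88 avg value
  WH-West: 2 records, 14017 total quantity, 296.77 avg value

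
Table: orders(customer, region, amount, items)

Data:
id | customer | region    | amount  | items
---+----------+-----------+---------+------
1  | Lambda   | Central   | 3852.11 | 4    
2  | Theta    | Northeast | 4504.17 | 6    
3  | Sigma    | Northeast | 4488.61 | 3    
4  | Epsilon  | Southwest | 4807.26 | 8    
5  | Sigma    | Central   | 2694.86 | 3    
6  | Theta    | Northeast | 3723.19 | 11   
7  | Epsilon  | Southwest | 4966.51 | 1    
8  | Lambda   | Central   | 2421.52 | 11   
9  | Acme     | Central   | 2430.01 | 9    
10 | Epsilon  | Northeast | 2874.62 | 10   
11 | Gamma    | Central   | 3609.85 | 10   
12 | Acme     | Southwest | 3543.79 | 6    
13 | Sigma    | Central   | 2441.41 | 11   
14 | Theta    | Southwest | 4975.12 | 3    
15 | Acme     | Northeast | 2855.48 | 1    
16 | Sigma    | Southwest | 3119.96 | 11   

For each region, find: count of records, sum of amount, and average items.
SELECT region,
       COUNT(*) as cnt,
       SUM(amount) as total_amount,
       AVG(items) as avg_items
FROM orders
GROUP BY region

Result:
  Central: 6 records, 17449.76 total amount, 8.00 avg items
  Northeast: 5 records, 18446.07 total amount, 6.20 avg items
  Southwest: 5 records, 21412.64 total amount, 5.80 avg items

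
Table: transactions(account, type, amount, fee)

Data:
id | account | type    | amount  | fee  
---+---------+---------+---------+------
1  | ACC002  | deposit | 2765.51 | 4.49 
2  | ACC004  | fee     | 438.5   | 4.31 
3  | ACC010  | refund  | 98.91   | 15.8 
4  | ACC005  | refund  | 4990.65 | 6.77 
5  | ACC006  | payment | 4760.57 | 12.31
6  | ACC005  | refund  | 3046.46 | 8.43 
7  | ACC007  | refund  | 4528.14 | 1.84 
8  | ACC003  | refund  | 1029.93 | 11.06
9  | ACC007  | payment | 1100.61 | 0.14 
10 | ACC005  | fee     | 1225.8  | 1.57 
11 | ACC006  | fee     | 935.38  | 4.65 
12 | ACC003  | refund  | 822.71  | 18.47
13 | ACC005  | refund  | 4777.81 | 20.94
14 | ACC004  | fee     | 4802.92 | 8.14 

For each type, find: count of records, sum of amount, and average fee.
SELECT type,
       COUNT(*) as cnt,
       SUM(amount) as total_amount,
       AVG(fee) as avg_fee
FROM transactions
GROUP BY type

Result:
  deposit: 1 records, 2765.51 total amount, 4.49 avg fee
  fee: 4 records, 7402.60 total amount, 4.67 avg fee
  payment: 2 records, 5861.18 total amount, 6.23 avg fee
  refund: 7 records, 19294.61 total amount, 11.90 avg fee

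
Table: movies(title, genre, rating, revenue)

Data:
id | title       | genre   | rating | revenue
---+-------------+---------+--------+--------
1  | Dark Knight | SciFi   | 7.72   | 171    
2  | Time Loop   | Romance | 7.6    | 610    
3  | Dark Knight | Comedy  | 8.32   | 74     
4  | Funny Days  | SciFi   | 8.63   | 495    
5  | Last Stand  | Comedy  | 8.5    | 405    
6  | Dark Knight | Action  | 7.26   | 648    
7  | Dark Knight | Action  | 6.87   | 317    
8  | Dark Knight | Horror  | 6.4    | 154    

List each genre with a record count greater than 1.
SELECT genre, COUNT(*) as cnt
FROM movies
GROUP BY genre
HAVING COUNT(*) > 1

Result:
  Action: 2
  Comedy: 2
  SciFi: 2

Note: HAVING filters groups after aggregation, WHERE filters rows before.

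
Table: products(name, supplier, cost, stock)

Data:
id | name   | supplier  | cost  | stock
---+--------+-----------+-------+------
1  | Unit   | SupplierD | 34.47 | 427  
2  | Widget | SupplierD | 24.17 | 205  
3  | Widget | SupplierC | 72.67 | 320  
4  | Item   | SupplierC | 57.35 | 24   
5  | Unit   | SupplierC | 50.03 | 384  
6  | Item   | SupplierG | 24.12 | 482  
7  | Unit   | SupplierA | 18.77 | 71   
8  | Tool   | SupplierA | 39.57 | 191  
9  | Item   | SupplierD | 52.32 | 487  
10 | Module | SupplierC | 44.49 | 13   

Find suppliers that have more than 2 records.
SELECT supplier, COUNT(*) as cnt
FROM products
GROUP BY supplier
HAVING COUNT(*) > 2

Result:
  SupplierC: 4
  SupplierD: 3

Note: HAVING filters groups after aggregation, WHERE filters rows before.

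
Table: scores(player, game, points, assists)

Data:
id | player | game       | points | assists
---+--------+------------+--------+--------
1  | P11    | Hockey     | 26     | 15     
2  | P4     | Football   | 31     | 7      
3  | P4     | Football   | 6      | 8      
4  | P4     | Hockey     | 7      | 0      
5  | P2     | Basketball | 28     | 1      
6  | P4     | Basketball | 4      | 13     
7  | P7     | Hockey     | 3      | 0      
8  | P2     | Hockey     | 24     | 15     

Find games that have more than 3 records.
SELECT game, COUNT(*) as cnt
FROM scores
GROUP BY game
HAVING COUNT(*) > 3

Result:
  Hockey: 4

Note: HAVING filters groups after aggregation, WHERE filters rows before.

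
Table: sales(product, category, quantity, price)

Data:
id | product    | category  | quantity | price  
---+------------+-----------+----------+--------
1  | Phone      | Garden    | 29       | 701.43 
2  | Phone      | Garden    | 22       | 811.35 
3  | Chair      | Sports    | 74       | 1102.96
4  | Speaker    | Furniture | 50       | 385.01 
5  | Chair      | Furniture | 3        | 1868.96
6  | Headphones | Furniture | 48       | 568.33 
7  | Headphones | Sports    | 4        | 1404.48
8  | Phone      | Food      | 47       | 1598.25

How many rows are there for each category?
SELECT category, COUNT(*) as count
FROM sales
GROUP BY category

Result:
  Food: 1
  Furniture: 3
  Garden: 2
  Sports: 2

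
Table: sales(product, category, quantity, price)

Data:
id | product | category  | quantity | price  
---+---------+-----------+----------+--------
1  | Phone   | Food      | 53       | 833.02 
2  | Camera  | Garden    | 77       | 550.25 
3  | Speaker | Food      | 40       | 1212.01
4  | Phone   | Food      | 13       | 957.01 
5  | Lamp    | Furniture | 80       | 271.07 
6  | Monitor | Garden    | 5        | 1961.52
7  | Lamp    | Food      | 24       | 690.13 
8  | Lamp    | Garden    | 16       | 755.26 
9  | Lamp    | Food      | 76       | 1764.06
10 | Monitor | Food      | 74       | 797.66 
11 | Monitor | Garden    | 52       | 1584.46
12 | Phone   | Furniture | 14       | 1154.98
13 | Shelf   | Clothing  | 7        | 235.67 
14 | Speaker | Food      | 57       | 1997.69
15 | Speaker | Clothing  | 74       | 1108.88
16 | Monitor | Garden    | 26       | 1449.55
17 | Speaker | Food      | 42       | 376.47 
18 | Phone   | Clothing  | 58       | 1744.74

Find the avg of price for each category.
SELECT category, AVG(price) as result
FROM sales
GROUP BY category

Result:
  Clothing: 1029.76
  Food: 1078.51
  Furniture: 713.03
  Garden: 1260.21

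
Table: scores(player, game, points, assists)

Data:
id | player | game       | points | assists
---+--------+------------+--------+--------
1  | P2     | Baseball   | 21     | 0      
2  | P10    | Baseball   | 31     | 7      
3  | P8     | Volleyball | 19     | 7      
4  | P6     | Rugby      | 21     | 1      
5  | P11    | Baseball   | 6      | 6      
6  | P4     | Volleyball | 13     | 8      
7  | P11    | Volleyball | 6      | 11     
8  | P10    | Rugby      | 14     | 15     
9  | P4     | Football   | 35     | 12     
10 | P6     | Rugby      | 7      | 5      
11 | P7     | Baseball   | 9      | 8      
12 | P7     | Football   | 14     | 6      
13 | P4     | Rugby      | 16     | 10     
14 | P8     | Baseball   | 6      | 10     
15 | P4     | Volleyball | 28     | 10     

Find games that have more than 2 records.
SELECT game, COUNT(*) as cnt
FROM scores
GROUP BY game
HAVING COUNT(*) > 2

Result:
  Baseball: 5
  Rugby: 4
  Volleyball: 4

Note: HAVING filters groups after aggregation, WHERE filters rows before.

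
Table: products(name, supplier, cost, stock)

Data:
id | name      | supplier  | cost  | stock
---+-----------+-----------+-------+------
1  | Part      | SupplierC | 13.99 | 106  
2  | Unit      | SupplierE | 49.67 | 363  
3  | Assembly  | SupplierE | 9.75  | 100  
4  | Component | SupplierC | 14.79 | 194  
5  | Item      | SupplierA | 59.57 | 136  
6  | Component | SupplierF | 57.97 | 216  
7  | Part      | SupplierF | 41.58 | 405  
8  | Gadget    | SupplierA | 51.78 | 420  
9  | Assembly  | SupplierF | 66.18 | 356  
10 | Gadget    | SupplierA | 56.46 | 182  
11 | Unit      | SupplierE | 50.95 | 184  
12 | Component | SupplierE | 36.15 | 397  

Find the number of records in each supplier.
SELECT supplier, COUNT(*) as count
FROM products
GROUP BY supplier

Result:
  SupplierA: 3
  SupplierC: 2
  SupplierE: 4
  SupplierF: 3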